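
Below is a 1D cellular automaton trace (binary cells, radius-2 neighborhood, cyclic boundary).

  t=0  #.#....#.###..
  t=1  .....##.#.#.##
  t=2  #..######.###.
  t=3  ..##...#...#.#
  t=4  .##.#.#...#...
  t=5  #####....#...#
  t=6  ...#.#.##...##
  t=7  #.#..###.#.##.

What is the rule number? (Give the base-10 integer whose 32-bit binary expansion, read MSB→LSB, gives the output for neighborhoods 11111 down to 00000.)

1198287054

  #####|.  b31=0 t=2,i=5
  ####.|#  b30=1 t=2,i=7
  ###.#|.  b29=0 t=2,i=8
  ###..|.  b28=0 t=0,i=11
  ##.##|.  b27=0 t=2,i=9
  ##.#.|#  b26=1 t=1,i=7
  ##..#|#  b25=1 t=0,i=12
  ##...|#  b24=1 t=1,i=0
  #.###|.  b23=0 t=0,i=9
  #.##.|#  b22=1 t=1,i=12
  #.#.#|#  b21=1 t=1,i=8
  #.#..|.  b20=0 t=0,i=2
  #..##|#  b19=1 t=2,i=2
  #..#.|#  b18=1 t=0,i=13
  #...#|.  b17=0 t=3,i=5
  #....|.  b16=0 t=0,i=4
  .####|.  b15=0 t=2,i=4
  .###.|#  b14=1 t=0,i=10
  .##.#|#  b13=1 t=1,i=6
  .##..|.  b12=0 t=1,i=13
  .#.##|#  b11=1 t=0,i=8
  .#.#.|.  b10=0 t=0,i=1
  .#..#|.  b9=0 t=2,i=1
  .#...|.  b8=0 t=0,i=3
  ..###|#  b7=1 t=2,i=3
  ..##.|#  b6=1 t=1,i=5
  ..#.#|.  b5=0 t=0,i=0
  ..#..|.  b4=0 t=3,i=7
  ...##|#  b3=1 t=1,i=4
  ...#.|#  b2=1 t=0,i=6
  ....#|#  b1=1 t=0,i=5
  .....|.  b0=0 t=1,i=2
  bits 01000111011011000110100011001110 = 1198287054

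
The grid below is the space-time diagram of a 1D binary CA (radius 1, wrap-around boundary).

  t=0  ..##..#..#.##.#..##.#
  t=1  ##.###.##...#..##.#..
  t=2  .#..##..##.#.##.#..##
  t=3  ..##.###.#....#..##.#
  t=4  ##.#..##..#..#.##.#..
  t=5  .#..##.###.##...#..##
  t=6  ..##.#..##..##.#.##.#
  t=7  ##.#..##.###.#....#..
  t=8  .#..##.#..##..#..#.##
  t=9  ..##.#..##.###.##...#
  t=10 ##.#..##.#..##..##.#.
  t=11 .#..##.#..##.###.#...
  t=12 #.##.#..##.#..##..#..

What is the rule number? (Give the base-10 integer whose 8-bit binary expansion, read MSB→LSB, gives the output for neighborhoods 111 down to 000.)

  ### -> #   bit 7 = 1  t=1,i=4
  ##. -> #   bit 6 = 1  t=0,i=3
  #.# -> .   bit 5 = 0  t=0,i=10
  #.. -> #   bit 4 = 1  t=0,i=0
  .## -> .   bit 3 = 0  t=0,i=2
  .#. -> .   bit 2 = 0  t=0,i=6
  ..# -> #   bit 1 = 1  t=0,i=1
  ... -> .   bit 0 = 0  t=1,i=10
  bits 11010010 = 210

210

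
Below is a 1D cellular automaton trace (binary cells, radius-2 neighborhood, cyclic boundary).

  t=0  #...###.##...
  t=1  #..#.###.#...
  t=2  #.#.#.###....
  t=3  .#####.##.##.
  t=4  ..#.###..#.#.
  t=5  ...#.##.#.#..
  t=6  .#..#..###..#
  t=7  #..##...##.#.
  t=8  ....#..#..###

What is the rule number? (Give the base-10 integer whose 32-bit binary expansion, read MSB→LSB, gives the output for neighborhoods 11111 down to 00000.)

2082855962

  [31] ##### => .  t=3,i=3
  [30] ####. => #  t=3,i=4
  [29] ###.# => #  t=0,i=6
  [28] ###.. => #  t=2,i=8
  [27] ##.## => #  t=0,i=7
  [26] ##.#. => #  t=1,i=8
  [25] ##..# => .  t=3,i=12
  [24] ##... => .  t=0,i=10
  [23] #.### => .  t=1,i=5
  [22] #.##. => .  t=0,i=8
  [21] #.#.# => #  t=2,i=2
  [20] #.#.. => .  t=1,i=9
  [19] #..## => .  t=3,i=0
  [18] #..#. => #  t=1,i=2
  [17] #...# => .  t=0,i=2
  [16] #.... => #  t=2,i=10
  [15] .#### => #  t=3,i=2
  [14] .###. => #  t=0,i=5
  [13] .##.# => .  t=3,i=8
  [12] .##.. => #  t=0,i=9
  [11] .#.## => #  t=1,i=4
  [10] .#.#. => #  t=2,i=1
  [9] .#..# => .  t=1,i=1
  [8] .#... => .  t=0,i=1
  [7] ..### => .  t=0,i=4
  [6] ..##. => .  t=7,i=3
  [5] ..#.# => .  t=1,i=3
  [4] ..#.. => #  t=0,i=0
  [3] ...## => #  t=0,i=3
  [2] ...#. => .  t=0,i=12
  [1] ....# => #  t=2,i=11
  [0] ..... => .  t=5,i=0
  bits 01111100001001011101110000011010 = 2082855962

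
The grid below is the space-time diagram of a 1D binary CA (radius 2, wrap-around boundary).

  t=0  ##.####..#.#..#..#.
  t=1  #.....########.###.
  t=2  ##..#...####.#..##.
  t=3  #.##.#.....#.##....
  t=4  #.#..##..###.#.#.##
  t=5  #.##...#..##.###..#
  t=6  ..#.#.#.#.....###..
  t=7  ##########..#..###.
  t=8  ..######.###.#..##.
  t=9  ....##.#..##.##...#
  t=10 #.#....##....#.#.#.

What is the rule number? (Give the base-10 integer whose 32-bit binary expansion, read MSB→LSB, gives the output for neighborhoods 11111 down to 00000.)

3010742054

  #####|#  b31=1 t=1,i=8
  ####.|.  b30=0 t=0,i=5
  ###.#|#  b29=1 t=1,i=13
  ###..|#  b28=1 t=0,i=6
  ##.##|.  b27=0 t=0,i=2
  ##.#.|.  b26=0 t=1,i=18
  ##..#|#  b25=1 t=0,i=7
  ##...|#  b24=1 t=3,i=15
  #.###|.  b23=0 t=0,i=3
  #.##.|#  b22=1 t=0,i=0
  #.#.#|#  b21=1 t=4,i=13
  #.#..|#  b20=1 t=0,i=11
  #..##|.  b19=0 t=2,i=15
  #..#.|#  b18=1 t=0,i=8
  #...#|.  b17=0 t=2,i=6
  #....|.  b16=0 t=1,i=2
  .####|.  b15=0 t=0,i=4
  .###.|#  b14=1 t=1,i=16
  .##.#|.  b13=0 t=0,i=1
  .##..|.  b12=0 t=2,i=1
  .#.##|.  b11=0 t=0,i=18
  .#.#.|#  b10=1 t=0,i=10
  .#..#|#  b9=1 t=0,i=12
  .#...|#  b8=1 t=1,i=1
  ..###|.  b7=0 t=1,i=6
  ..##.|.  b6=0 t=2,i=16
  ..#.#|#  b5=1 t=0,i=9
  ..#..|.  b4=0 t=0,i=14
  ...##|.  b3=0 t=1,i=5
  ...#.|#  b2=1 t=3,i=10
  ....#|#  b1=1 t=1,i=4
  .....|.  b0=0 t=1,i=3
  bits 10110011011101000100011100100110 = 3010742054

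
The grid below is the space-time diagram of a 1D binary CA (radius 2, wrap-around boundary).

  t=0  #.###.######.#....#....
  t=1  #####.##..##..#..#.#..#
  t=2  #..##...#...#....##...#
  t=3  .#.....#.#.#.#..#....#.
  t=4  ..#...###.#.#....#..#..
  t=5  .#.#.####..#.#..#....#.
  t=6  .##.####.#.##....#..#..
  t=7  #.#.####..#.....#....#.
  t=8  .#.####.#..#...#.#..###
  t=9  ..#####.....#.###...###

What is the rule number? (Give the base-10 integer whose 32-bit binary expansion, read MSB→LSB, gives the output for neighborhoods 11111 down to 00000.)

  ##### -> .   bit 31 = 0  t=0,i=8
  ####. -> #   bit 30 = 1  t=0,i=10
  ###.# -> #   bit 29 = 1  t=0,i=4
  ###.. -> .   bit 28 = 0  t=5,i=8
  ##.## -> .   bit 27 = 0  t=0,i=5
  ##.#. -> .   bit 26 = 0  t=0,i=12
  ##..# -> #   bit 25 = 1  t=1,i=8
  ##... -> .   bit 24 = 0  t=2,i=5
  #.### -> #   bit 23 = 1  t=0,i=2
  #.##. -> .   bit 22 = 0  t=1,i=6
  #.#.# -> .   bit 21 = 0  t=3,i=9
  #.#.. -> .   bit 20 = 0  t=0,i=13
  #..## -> .   bit 19 = 0  t=1,i=9
  #..#. -> .   bit 18 = 0  t=1,i=13
  #...# -> .   bit 17 = 0  t=2,i=6
  #.... -> .   bit 16 = 0  t=0,i=15
  .#### -> #   bit 15 = 1  t=0,i=7
  .###. -> #   bit 14 = 1  t=0,i=3
  .##.# -> #   bit 13 = 1  t=6,i=2
  .##.. -> .   bit 12 = 0  t=1,i=7
  .#.## -> #   bit 11 = 1  t=0,i=1
  .#.#. -> #   bit 10 = 1  t=1,i=18
  .#..# -> .   bit 9 = 0  t=1,i=15
  .#... -> #   bit 8 = 1  t=0,i=14
  ..### -> #   bit 7 = 1  t=1,i=22
  ..##. -> .   bit 6 = 0  t=1,i=10
  ..#.# -> #   bit 5 = 1  t=0,i=0
  ..#.. -> .   bit 4 = 0  t=0,i=18
  ...## -> #   bit 3 = 1  t=2,i=16
  ...#. -> #   bit 2 = 1  t=0,i=17
  ....# -> .   bit 1 = 0  t=0,i=16
  ..... -> .   bit 0 = 0  t=3,i=4
  bits 01100010100000001110110110101100 = 1652616620

1652616620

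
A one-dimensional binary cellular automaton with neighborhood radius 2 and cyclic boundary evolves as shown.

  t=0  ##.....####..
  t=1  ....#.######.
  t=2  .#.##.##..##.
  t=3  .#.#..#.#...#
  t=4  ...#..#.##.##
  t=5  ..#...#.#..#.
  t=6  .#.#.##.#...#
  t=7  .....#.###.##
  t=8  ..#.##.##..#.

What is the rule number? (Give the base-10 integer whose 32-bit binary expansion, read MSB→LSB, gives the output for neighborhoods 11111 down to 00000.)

1456521645

  nb #####: next=.  (t=1,i=8, bit31=0)
  nb ####.: next=#  (t=0,i=9, bit30=1)
  nb ###.#: next=.  (t=7,i=9, bit29=0)
  nb ###..: next=#  (t=0,i=10, bit28=1)
  nb ##.##: next=.  (t=2,i=5, bit27=0)
  nb ##.#.: next=#  (t=6,i=7, bit26=1)
  nb ##..#: next=#  (t=0,i=11, bit25=1)
  nb ##...: next=.  (t=0,i=2, bit24=0)
  nb #.###: next=#  (t=1,i=6, bit23=1)
  nb #.##.: next=#  (t=2,i=3, bit22=1)
  nb #.#.#: next=.  (t=3,i=1, bit21=0)
  nb #.#..: next=#  (t=3,i=3, bit20=1)
  nb #..##: next=.  (t=0,i=12, bit19=0)
  nb #..#.: next=.  (t=2,i=0, bit18=0)
  nb #...#: next=.  (t=3,i=10, bit17=0)
  nb #....: next=.  (t=0,i=3, bit16=0)
  nb .####: next=#  (t=0,i=8, bit15=1)
  nb .###.: next=#  (t=7,i=8, bit14=1)
  nb .##.#: next=.  (t=2,i=4, bit13=0)
  nb .##..: next=.  (t=0,i=1, bit12=0)
  nb .#.##: next=.  (t=1,i=5, bit11=0)
  nb .#.#.: next=.  (t=3,i=0, bit10=0)
  nb .#..#: next=.  (t=3,i=4, bit9=0)
  nb .#...: next=#  (t=3,i=9, bit8=1)
  nb ..###: next=#  (t=0,i=7, bit7=1)
  nb ..##.: next=.  (t=0,i=0, bit6=0)
  nb ..#.#: next=#  (t=1,i=4, bit5=1)
  nb ..#..: next=.  (t=4,i=3, bit4=0)
  nb ...##: next=#  (t=0,i=6, bit3=1)
  nb ...#.: next=#  (t=1,i=3, bit2=1)
  nb ....#: next=.  (t=0,i=5, bit1=0)
  nb .....: next=#  (t=0,i=4, bit0=1)
  bits 01010110110100001100000110101101 = 1456521645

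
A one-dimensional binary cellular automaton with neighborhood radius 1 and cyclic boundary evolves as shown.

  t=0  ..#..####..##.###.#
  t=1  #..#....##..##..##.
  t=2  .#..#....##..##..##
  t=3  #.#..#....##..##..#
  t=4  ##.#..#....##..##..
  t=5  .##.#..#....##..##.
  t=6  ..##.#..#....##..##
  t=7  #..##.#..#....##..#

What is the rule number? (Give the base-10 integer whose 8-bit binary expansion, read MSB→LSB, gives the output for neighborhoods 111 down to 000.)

112

  nb ###: next=.  (t=0,i=6, bit7=0)
  nb ##.: next=#  (t=0,i=8, bit6=1)
  nb #.#: next=#  (t=0,i=13, bit5=1)
  nb #..: next=#  (t=0,i=0, bit4=1)
  nb .##: next=.  (t=0,i=5, bit3=0)
  nb .#.: next=.  (t=0,i=2, bit2=0)
  nb ..#: next=.  (t=0,i=1, bit1=0)
  nb ...: next=.  (t=1,i=5, bit0=0)
  bits 01110000 = 112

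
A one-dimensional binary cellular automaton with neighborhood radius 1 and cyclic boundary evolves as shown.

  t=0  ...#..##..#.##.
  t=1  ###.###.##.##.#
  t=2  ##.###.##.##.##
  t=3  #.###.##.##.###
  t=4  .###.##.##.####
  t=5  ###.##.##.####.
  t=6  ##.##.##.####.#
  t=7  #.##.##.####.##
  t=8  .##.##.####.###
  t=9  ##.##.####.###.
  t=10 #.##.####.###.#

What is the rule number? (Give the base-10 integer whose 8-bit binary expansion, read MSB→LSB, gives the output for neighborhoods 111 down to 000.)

187

  [7] ### => #  t=1,i=0
  [6] ##. => .  t=0,i=7
  [5] #.# => #  t=0,i=11
  [4] #.. => #  t=0,i=4
  [3] .## => #  t=0,i=6
  [2] .#. => .  t=0,i=3
  [1] ..# => #  t=0,i=2
  [0] ... => #  t=0,i=0
  bits 10111011 = 187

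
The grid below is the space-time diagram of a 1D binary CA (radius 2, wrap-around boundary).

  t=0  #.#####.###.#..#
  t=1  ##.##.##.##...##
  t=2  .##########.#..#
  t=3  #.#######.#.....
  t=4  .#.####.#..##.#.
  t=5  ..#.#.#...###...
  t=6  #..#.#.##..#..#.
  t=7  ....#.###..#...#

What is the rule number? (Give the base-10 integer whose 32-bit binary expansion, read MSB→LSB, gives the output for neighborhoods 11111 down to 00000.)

  nb #####: next=#  (t=0,i=4, bit31=1)
  nb ####.: next=.  (t=0,i=5, bit30=0)
  nb ###.#: next=#  (t=0,i=6, bit29=1)
  nb ###..: next=.  (t=5,i=12, bit28=0)
  nb ##.##: next=#  (t=0,i=1, bit27=1)
  nb ##.#.: next=.  (t=0,i=11, bit26=0)
  nb ##..#: next=.  (t=6,i=9, bit25=0)
  nb ##...: next=.  (t=1,i=11, bit24=0)
  nb #.###: next=.  (t=0,i=2, bit23=0)
  nb #.##.: next=#  (t=1,i=3, bit22=1)
  nb #.#.#: next=.  (t=5,i=4, bit21=0)
  nb #.#..: next=.  (t=0,i=12, bit20=0)
  nb #..##: next=#  (t=0,i=14, bit19=1)
  nb #..#.: next=.  (t=2,i=14, bit18=0)
  nb #...#: next=#  (t=1,i=12, bit17=1)
  nb #....: next=#  (t=3,i=12, bit16=1)
  nb .####: next=#  (t=0,i=3, bit15=1)
  nb .###.: next=#  (t=0,i=9, bit14=1)
  nb .##.#: next=#  (t=0,i=0, bit13=1)
  nb .##..: next=#  (t=1,i=10, bit12=1)
  nb .#.##: next=#  (t=2,i=0, bit11=1)
  nb .#.#.: next=#  (t=5,i=3, bit10=1)
  nb .#..#: next=.  (t=0,i=13, bit9=0)
  nb .#...: next=#  (t=3,i=11, bit8=1)
  nb ..###: next=.  (t=1,i=14, bit7=0)
  nb ..##.: next=#  (t=0,i=15, bit6=1)
  nb ..#.#: next=.  (t=2,i=15, bit5=0)
  nb ..#..: next=#  (t=6,i=11, bit4=1)
  nb ...##: next=.  (t=1,i=13, bit3=0)
  nb ...#.: next=.  (t=3,i=15, bit2=0)
  nb ....#: next=#  (t=3,i=14, bit1=1)
  nb .....: next=.  (t=3,i=13, bit0=0)
  bits 10101000010010111111110101010010 = 2823552338

2823552338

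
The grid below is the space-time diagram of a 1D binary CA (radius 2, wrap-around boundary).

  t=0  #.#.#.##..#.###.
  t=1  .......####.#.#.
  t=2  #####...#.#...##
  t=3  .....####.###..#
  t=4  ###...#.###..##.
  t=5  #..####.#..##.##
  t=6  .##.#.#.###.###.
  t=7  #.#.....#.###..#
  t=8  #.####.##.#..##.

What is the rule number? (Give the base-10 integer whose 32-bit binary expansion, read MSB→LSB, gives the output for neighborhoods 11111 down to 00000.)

  #####|.  b31=0 t=2,i=0
  ####.|.  b30=0 t=1,i=9
  ###.#|#  b29=1 t=0,i=14
  ###..|.  b28=0 t=2,i=4
  ##.##|#  b27=1 t=3,i=9
  ##.#.|.  b26=0 t=0,i=15
  ##..#|#  b25=1 t=0,i=8
  ##...|#  b24=1 t=2,i=5
  #.###|#  b23=1 t=0,i=12
  #.##.|.  b22=0 t=0,i=6
  #.#.#|.  b21=0 t=0,i=0
  #.#..|#  b20=1 t=1,i=14
  #..##|#  b19=1 t=4,i=12
  #..#.|#  b18=1 t=0,i=9
  #...#|#  b17=1 t=2,i=6
  #....|#  b16=1 t=1,i=0
  .####|#  b15=1 t=1,i=8
  .###.|.  b14=0 t=0,i=13
  .##.#|#  b13=1 t=4,i=14
  .##..|#  b12=1 t=0,i=7
  .#.##|.  b11=0 t=0,i=5
  .#.#.|.  b10=0 t=0,i=1
  .#..#|#  b9=1 t=5,i=9
  .#...|#  b8=1 t=1,i=15
  ..###|.  b7=0 t=1,i=7
  ..##.|.  b6=0 t=4,i=13
  ..#.#|#  b5=1 t=0,i=10
  ..#..|.  b4=0 t=3,i=15
  ...##|.  b3=0 t=1,i=6
  ...#.|#  b2=1 t=2,i=7
  ....#|.  b1=0 t=1,i=5
  .....|#  b0=1 t=1,i=1
  bits 00101011100111111011001100100101 = 731886373

731886373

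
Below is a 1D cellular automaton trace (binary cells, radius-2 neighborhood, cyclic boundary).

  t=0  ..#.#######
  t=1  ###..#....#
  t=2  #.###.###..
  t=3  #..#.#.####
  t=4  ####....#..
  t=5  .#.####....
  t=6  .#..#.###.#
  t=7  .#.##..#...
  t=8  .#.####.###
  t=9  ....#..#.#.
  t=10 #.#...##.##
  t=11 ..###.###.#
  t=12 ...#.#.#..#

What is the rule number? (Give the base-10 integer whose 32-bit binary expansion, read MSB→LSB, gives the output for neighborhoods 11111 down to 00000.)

458748258

  #####|.  b31=0 t=0,i=6
  ####.|.  b30=0 t=0,i=9
  ###.#|.  b29=0 t=2,i=4
  ###..|#  b28=1 t=0,i=10
  ##.##|#  b27=1 t=2,i=5
  ##.#.|.  b26=0 t=6,i=9
  ##..#|#  b25=1 t=0,i=0
  ##...|#  b24=1 t=4,i=4
  #.###|.  b23=0 t=0,i=4
  #.##.|#  b22=1 t=7,i=3
  #.#.#|.  b21=0 t=3,i=5
  #.#..|#  b20=1 t=6,i=1
  #..##|.  b19=0 t=4,i=10
  #..#.|#  b18=1 t=0,i=1
  #...#|#  b17=1 t=10,i=4
  #....|#  b16=1 t=1,i=7
  .####|#  b15=1 t=0,i=5
  .###.|#  b14=1 t=2,i=3
  .##.#|#  b13=1 t=10,i=7
  .##..|#  b12=1 t=7,i=4
  .#.##|.  b11=0 t=0,i=3
  .#.#.|.  b10=0 t=3,i=4
  .#..#|.  b9=0 t=4,i=9
  .#...|#  b8=1 t=1,i=6
  ..###|.  b7=0 t=1,i=10
  ..##.|#  b6=1 t=10,i=6
  ..#.#|#  b5=1 t=0,i=2
  ..#..|.  b4=0 t=1,i=5
  ...##|.  b3=0 t=1,i=9
  ...#.|.  b2=0 t=4,i=7
  ....#|#  b1=1 t=1,i=8
  .....|.  b0=0 t=5,i=9
  bits 00011011010101111111000101100010 = 458748258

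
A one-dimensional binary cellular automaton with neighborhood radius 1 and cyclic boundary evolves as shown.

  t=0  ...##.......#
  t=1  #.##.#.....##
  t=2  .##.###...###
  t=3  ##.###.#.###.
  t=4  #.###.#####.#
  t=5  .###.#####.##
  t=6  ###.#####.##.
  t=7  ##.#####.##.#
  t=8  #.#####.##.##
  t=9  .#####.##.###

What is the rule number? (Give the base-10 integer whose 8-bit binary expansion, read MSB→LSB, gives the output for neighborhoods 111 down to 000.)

190

  nb ###: next=#  (t=1,i=12, bit7=1)
  nb ##.: next=.  (t=0,i=4, bit6=0)
  nb #.#: next=#  (t=1,i=1, bit5=1)
  nb #..: next=#  (t=0,i=0, bit4=1)
  nb .##: next=#  (t=0,i=3, bit3=1)
  nb .#.: next=#  (t=0,i=12, bit2=1)
  nb ..#: next=#  (t=0,i=2, bit1=1)
  nb ...: next=.  (t=0,i=1, bit0=0)
  bits 10111110 = 190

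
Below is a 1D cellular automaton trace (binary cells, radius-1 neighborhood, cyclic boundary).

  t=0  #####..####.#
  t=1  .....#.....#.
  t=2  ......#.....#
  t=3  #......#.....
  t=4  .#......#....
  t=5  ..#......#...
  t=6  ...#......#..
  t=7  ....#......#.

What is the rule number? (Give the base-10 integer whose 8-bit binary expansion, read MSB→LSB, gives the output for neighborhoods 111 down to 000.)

48

  [7] ### => .  t=0,i=0
  [6] ##. => .  t=0,i=4
  [5] #.# => #  t=0,i=11
  [4] #.. => #  t=0,i=5
  [3] .## => .  t=0,i=7
  [2] .#. => .  t=1,i=5
  [1] ..# => .  t=0,i=6
  [0] ... => .  t=1,i=0
  bits 00110000 = 48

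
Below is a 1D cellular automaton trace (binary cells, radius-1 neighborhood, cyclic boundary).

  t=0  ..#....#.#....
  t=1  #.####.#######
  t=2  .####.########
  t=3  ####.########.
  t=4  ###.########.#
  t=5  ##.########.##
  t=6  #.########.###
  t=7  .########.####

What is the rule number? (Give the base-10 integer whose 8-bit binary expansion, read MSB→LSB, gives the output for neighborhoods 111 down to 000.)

189

  ### -> #   bit 7 = 1  t=1,i=3
  ##. -> .   bit 6 = 0  t=1,i=0
  #.# -> #   bit 5 = 1  t=0,i=8
  #.. -> #   bit 4 = 1  t=0,i=3
  .## -> #   bit 3 = 1  t=1,i=2
  .#. -> #   bit 2 = 1  t=0,i=2
  ..# -> .   bit 1 = 0  t=0,i=1
  ... -> #   bit 0 = 1  t=0,i=0
  bits 10111101 = 189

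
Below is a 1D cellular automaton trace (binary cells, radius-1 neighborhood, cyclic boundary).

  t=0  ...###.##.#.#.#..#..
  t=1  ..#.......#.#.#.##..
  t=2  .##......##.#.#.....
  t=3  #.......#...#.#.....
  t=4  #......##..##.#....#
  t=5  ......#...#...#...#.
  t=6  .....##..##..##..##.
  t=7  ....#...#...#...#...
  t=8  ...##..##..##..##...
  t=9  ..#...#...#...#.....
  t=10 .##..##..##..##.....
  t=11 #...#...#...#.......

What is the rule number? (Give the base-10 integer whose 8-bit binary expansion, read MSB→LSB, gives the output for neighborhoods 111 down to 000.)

6

  ###|.  b7=0 t=0,i=4
  ##.|.  b6=0 t=0,i=5
  #.#|.  b5=0 t=0,i=6
  #..|.  b4=0 t=0,i=15
  .##|.  b3=0 t=0,i=3
  .#.|#  b2=1 t=0,i=10
  ..#|#  b1=1 t=0,i=2
  ...|.  b0=0 t=0,i=0
  bits 00000110 = 6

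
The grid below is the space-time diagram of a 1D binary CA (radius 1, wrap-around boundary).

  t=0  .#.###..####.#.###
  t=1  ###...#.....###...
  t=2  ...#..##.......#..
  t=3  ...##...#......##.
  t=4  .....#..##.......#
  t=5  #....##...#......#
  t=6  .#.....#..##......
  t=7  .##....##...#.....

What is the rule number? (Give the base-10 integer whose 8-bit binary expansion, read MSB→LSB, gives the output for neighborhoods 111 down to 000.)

52

  ###|.  b7=0 t=0,i=4
  ##.|.  b6=0 t=0,i=5
  #.#|#  b5=1 t=0,i=0
  #..|#  b4=1 t=0,i=6
  .##|.  b3=0 t=0,i=3
  .#.|#  b2=1 t=0,i=1
  ..#|.  b1=0 t=0,i=7
  ...|.  b0=0 t=1,i=4
  bits 00110100 = 52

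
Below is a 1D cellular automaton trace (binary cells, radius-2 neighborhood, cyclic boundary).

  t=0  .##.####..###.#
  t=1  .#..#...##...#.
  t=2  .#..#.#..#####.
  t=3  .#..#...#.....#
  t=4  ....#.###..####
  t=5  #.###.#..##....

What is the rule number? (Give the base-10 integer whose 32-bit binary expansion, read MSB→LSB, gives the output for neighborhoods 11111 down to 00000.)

  ##### -> .   bit 31 = 0  t=2,i=11
  ####. -> .   bit 30 = 0  t=0,i=6
  ###.# -> .   bit 29 = 0  t=0,i=12
  ###.. -> .   bit 28 = 0  t=0,i=7
  ##.## -> .   bit 27 = 0  t=0,i=3
  ##.#. -> #   bit 26 = 1  t=0,i=13
  ##..# -> #   bit 25 = 1  t=0,i=8
  ##... -> #   bit 24 = 1  t=1,i=10
  #.### -> #   bit 23 = 1  t=0,i=4
  #.##. -> #   bit 22 = 1  t=0,i=1
  #.#.# -> .   bit 21 = 0  t=0,i=14
  #.#.. -> .   bit 20 = 0  t=2,i=6
  #..## -> #   bit 19 = 1  t=0,i=9
  #..#. -> .   bit 18 = 0  t=1,i=0
  #...# -> #   bit 17 = 1  t=1,i=6
  #.... -> .   bit 16 = 0  t=3,i=10
  .#### -> .   bit 15 = 0  t=0,i=5
  .###. -> .   bit 14 = 0  t=0,i=11
  .##.# -> .   bit 13 = 0  t=0,i=2
  .##.. -> #   bit 12 = 1  t=1,i=9
  .#.## -> .   bit 11 = 0  t=0,i=0
  .#.#. -> .   bit 10 = 0  t=2,i=5
  .#..# -> .   bit 9 = 0  t=1,i=2
  .#... -> .   bit 8 = 0  t=1,i=5
  ..### -> .   bit 7 = 0  t=0,i=10
  ..##. -> .   bit 6 = 0  t=1,i=8
  ..#.# -> #   bit 5 = 1  t=2,i=4
  ..#.. -> #   bit 4 = 1  t=1,i=1
  ...## -> .   bit 3 = 0  t=1,i=7
  ...#. -> #   bit 2 = 1  t=1,i=12
  ....# -> #   bit 1 = 1  t=3,i=12
  ..... -> #   bit 0 = 1  t=3,i=11
  bits 00000111110010100001000000110111 = 130682935

130682935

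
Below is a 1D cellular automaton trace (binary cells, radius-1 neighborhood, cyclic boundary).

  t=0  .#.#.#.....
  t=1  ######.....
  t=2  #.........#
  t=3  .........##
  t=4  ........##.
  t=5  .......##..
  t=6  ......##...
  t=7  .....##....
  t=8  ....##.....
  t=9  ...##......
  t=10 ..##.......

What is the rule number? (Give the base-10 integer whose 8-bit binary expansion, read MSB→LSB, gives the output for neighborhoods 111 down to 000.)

  ###|.  b7=0 t=1,i=1
  ##.|.  b6=0 t=1,i=5
  #.#|#  b5=1 t=0,i=2
  #..|.  b4=0 t=0,i=6
  .##|#  b3=1 t=1,i=0
  .#.|#  b2=1 t=0,i=1
  ..#|#  b1=1 t=0,i=0
  ...|.  b0=0 t=0,i=7
  bits 00101110 = 46

46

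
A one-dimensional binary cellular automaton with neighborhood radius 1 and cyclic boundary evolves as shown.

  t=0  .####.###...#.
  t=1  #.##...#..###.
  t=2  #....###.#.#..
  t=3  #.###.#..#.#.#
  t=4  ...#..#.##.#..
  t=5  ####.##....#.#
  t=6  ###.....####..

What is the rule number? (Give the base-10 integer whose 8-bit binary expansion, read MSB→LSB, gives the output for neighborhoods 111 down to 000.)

  nb ###: next=#  (t=0,i=2, bit7=1)
  nb ##.: next=.  (t=0,i=4, bit6=0)
  nb #.#: next=.  (t=0,i=5, bit5=0)
  nb #..: next=.  (t=0,i=9, bit4=0)
  nb .##: next=.  (t=0,i=1, bit3=0)
  nb .#.: next=#  (t=0,i=12, bit2=1)
  nb ..#: next=#  (t=0,i=0, bit1=1)
  nb ...: next=#  (t=0,i=10, bit0=1)
  bits 10000111 = 135

135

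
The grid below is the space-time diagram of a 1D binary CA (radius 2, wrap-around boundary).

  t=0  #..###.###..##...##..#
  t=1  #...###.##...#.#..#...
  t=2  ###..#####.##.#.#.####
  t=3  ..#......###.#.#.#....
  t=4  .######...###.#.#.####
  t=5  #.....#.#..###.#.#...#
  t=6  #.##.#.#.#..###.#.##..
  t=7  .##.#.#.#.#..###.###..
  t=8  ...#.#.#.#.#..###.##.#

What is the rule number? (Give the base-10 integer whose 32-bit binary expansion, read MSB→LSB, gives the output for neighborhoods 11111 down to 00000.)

  #####|.  b31=0 t=2,i=0
  ####.|.  b30=0 t=2,i=1
  ###.#|#  b29=1 t=0,i=5
  ###..|#  b28=1 t=0,i=9
  ##.##|#  b27=1 t=0,i=6
  ##.#.|#  b26=1 t=2,i=13
  ##..#|.  b25=0 t=0,i=1
  ##...|.  b24=0 t=0,i=14
  #.###|.  b23=0 t=0,i=7
  #.##.|#  b22=1 t=1,i=8
  #.#.#|.  b21=0 t=2,i=14
  #.#..|.  b20=0 t=1,i=15
  #..##|.  b19=0 t=0,i=2
  #..#.|.  b18=0 t=1,i=17
  #...#|#  b17=1 t=0,i=15
  #....|#  b16=1 t=3,i=4
  .####|.  b15=0 t=2,i=6
  .###.|#  b14=1 t=0,i=4
  .##.#|.  b13=0 t=2,i=12
  .##..|#  b12=1 t=0,i=0
  .#.##|#  b11=1 t=2,i=17
  .#.#.|#  b10=1 t=1,i=14
  .#..#|#  b9=1 t=1,i=16
  .#...|#  b8=1 t=1,i=1
  ..###|.  b7=0 t=0,i=3
  ..##.|.  b6=0 t=0,i=12
  ..#.#|.  b5=0 t=1,i=13
  ..#..|#  b4=1 t=1,i=0
  ...##|.  b3=0 t=0,i=16
  ...#.|#  b2=1 t=1,i=12
  ....#|.  b1=0 t=3,i=0
  .....|#  b0=1 t=3,i=5
  bits 00111100010000110101111100010101 = 1011048213

1011048213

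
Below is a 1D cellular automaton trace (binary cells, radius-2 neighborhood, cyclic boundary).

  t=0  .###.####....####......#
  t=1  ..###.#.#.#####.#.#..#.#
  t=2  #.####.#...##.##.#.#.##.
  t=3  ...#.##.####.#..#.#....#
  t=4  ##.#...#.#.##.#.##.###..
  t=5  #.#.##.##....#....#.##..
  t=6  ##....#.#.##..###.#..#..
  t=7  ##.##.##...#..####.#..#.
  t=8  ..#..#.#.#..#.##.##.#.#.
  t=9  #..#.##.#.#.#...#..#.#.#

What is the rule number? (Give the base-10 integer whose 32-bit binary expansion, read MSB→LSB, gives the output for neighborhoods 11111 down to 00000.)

  #####|#  b31=1 t=1,i=12
  ####.|.  b30=0 t=0,i=7
  ###.#|#  b29=1 t=0,i=3
  ###..|#  b28=1 t=0,i=8
  ##.##|#  b27=1 t=0,i=4
  ##.#.|#  b26=1 t=1,i=5
  ##..#|.  b25=0 t=4,i=22
  ##...|.  b24=0 t=0,i=9
  #.###|.  b23=0 t=0,i=1
  #.##.|.  b22=0 t=2,i=14
  #.#.#|.  b21=0 t=1,i=6
  #.#..|.  b20=0 t=1,i=18
  #..##|.  b19=0 t=1,i=1
  #..#.|.  b18=0 t=1,i=20
  #...#|#  b17=1 t=2,i=9
  #....|#  b16=1 t=0,i=10
  .####|#  b15=1 t=0,i=6
  .###.|#  b14=1 t=0,i=2
  .##.#|.  b13=0 t=2,i=12
  .##..|#  b12=1 t=5,i=8
  .#.##|.  b11=0 t=0,i=0
  .#.#.|#  b10=1 t=1,i=7
  .#..#|#  b9=1 t=1,i=0
  .#...|#  b8=1 t=2,i=8
  ..###|#  b7=1 t=0,i=13
  ..##.|#  b6=1 t=2,i=11
  ..#.#|#  b5=1 t=0,i=23
  ..#..|.  b4=0 t=3,i=23
  ...##|#  b3=1 t=0,i=12
  ...#.|.  b2=0 t=0,i=22
  ....#|#  b1=1 t=0,i=11
  .....|.  b0=0 t=0,i=19
  bits 10111100000000111101011111101010 = 3154368490

3154368490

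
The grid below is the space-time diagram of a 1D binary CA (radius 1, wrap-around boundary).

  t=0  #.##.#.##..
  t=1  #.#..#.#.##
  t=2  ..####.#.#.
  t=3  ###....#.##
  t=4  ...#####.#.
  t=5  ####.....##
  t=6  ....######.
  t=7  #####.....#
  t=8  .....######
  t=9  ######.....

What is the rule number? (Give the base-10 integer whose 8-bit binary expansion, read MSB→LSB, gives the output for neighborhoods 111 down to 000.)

  [7] ### => .  t=1,i=10
  [6] ##. => .  t=0,i=3
  [5] #.# => .  t=0,i=1
  [4] #.. => #  t=0,i=9
  [3] .## => #  t=0,i=2
  [2] .#. => #  t=0,i=0
  [1] ..# => #  t=0,i=10
  [0] ... => #  t=2,i=0
  bits 00011111 = 31

31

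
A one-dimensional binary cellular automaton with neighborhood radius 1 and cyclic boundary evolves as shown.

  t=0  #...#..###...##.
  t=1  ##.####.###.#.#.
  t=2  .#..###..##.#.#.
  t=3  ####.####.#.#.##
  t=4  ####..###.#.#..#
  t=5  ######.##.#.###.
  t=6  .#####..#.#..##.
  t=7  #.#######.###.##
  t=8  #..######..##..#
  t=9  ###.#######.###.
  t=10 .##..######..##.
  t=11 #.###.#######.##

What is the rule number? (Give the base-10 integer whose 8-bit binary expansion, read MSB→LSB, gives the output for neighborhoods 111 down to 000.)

214

  ### -> #   bit 7 = 1  t=0,i=8
  ##. -> #   bit 6 = 1  t=0,i=9
  #.# -> .   bit 5 = 0  t=0,i=15
  #.. -> #   bit 4 = 1  t=0,i=1
  .## -> .   bit 3 = 0  t=0,i=7
  .#. -> #   bit 2 = 1  t=0,i=0
  ..# -> #   bit 1 = 1  t=0,i=3
  ... -> .   bit 0 = 0  t=0,i=2
  bits 11010110 = 214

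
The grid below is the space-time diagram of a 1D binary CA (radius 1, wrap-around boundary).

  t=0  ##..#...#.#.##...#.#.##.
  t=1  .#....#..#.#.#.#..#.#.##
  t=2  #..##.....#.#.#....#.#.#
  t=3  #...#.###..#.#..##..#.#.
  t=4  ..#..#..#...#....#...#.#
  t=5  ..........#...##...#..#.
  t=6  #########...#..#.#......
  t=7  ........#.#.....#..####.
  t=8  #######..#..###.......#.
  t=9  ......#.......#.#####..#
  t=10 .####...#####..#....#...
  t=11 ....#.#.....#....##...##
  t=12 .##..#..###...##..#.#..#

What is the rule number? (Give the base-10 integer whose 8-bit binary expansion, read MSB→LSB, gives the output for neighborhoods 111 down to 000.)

97

  ###|.  b7=0 t=3,i=7
  ##.|#  b6=1 t=0,i=1
  #.#|#  b5=1 t=0,i=9
  #..|.  b4=0 t=0,i=2
  .##|.  b3=0 t=0,i=0
  .#.|.  b2=0 t=0,i=4
  ..#|.  b1=0 t=0,i=3
  ...|#  b0=1 t=0,i=6
  bits 01100001 = 97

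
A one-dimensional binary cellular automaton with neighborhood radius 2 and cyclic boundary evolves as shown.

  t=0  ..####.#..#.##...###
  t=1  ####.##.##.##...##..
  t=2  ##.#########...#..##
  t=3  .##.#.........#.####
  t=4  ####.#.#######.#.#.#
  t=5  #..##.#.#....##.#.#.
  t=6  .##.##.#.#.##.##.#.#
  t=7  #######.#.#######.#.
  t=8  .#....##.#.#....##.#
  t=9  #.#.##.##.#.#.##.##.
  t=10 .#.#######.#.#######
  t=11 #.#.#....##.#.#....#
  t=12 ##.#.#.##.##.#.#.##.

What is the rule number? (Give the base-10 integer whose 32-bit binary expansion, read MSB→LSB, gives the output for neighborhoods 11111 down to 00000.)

776777615

  [31] ##### => .  t=2,i=5
  [30] ####. => .  t=0,i=4
  [29] ###.# => #  t=0,i=5
  [28] ###.. => .  t=0,i=19
  [27] ##.## => #  t=1,i=4
  [26] ##.#. => #  t=0,i=6
  [25] ##..# => #  t=0,i=0
  [24] ##... => .  t=0,i=14
  [23] #.### => .  t=2,i=3
  [22] #.##. => #  t=0,i=12
  [21] #.#.# => .  t=4,i=5
  [20] #.#.. => .  t=0,i=7
  [19] #..## => #  t=0,i=1
  [18] #..#. => #  t=0,i=9
  [17] #...# => .  t=0,i=15
  [16] #.... => .  t=3,i=6
  [15] .#### => #  t=0,i=3
  [14] .###. => .  t=0,i=18
  [13] .##.# => #  t=1,i=6
  [12] .##.. => .  t=0,i=13
  [11] .#.## => #  t=0,i=11
  [10] .#.#. => #  t=4,i=16
  [9] .#..# => #  t=0,i=8
  [8] .#... => #  t=3,i=5
  [7] ..### => #  t=0,i=2
  [6] ..##. => .  t=1,i=16
  [5] ..#.# => .  t=0,i=10
  [4] ..#.. => .  t=2,i=15
  [3] ...## => #  t=0,i=16
  [2] ...#. => #  t=2,i=14
  [1] ....# => #  t=3,i=12
  [0] ..... => #  t=3,i=7
  bits 00101110010011001010111110001111 = 776777615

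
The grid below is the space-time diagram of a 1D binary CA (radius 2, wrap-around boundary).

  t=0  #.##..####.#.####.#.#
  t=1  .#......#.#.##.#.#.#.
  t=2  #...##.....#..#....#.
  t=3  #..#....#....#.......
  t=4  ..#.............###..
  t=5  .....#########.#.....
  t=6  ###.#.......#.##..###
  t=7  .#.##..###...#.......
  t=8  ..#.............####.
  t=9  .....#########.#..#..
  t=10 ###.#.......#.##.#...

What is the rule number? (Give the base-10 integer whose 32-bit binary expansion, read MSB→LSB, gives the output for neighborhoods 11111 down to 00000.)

  nb #####: next=.  (t=5,i=7, bit31=0)
  nb ####.: next=#  (t=0,i=8, bit30=1)
  nb ###.#: next=.  (t=0,i=9, bit29=0)
  nb ###..: next=.  (t=4,i=18, bit28=0)
  nb ##.##: next=#  (t=0,i=1, bit27=1)
  nb ##.#.: next=#  (t=0,i=10, bit26=1)
  nb ##..#: next=.  (t=0,i=4, bit25=0)
  nb ##...: next=.  (t=2,i=6, bit24=0)
  nb #.###: next=#  (t=0,i=13, bit23=1)
  nb #.##.: next=.  (t=0,i=2, bit22=0)
  nb #.#.#: next=.  (t=0,i=11, bit21=0)
  nb #.#..: next=#  (t=1,i=19, bit20=1)
  nb #..##: next=.  (t=0,i=5, bit19=0)
  nb #..#.: next=#  (t=1,i=0, bit18=1)
  nb #...#: next=.  (t=2,i=2, bit17=0)
  nb #....: next=.  (t=1,i=3, bit16=0)
  nb .####: next=.  (t=0,i=7, bit15=0)
  nb .###.: next=.  (t=4,i=17, bit14=0)
  nb .##.#: next=.  (t=0,i=0, bit13=0)
  nb .##..: next=.  (t=0,i=3, bit12=0)
  nb .#.##: next=#  (t=0,i=12, bit11=1)
  nb .#.#.: next=.  (t=1,i=9, bit10=0)
  nb .#..#: next=.  (t=1,i=20, bit9=0)
  nb .#...: next=.  (t=1,i=2, bit8=0)
  nb ..###: next=.  (t=0,i=6, bit7=0)
  nb ..##.: next=.  (t=2,i=4, bit6=0)
  nb ..#.#: next=.  (t=1,i=8, bit5=0)
  nb ..#..: next=.  (t=1,i=1, bit4=0)
  nb ...##: next=#  (t=2,i=3, bit3=1)
  nb ...#.: next=.  (t=1,i=7, bit2=0)
  nb ....#: next=.  (t=1,i=6, bit1=0)
  nb .....: next=#  (t=1,i=4, bit0=1)
  bits 01001100100101000000100000001001 = 1284769801

1284769801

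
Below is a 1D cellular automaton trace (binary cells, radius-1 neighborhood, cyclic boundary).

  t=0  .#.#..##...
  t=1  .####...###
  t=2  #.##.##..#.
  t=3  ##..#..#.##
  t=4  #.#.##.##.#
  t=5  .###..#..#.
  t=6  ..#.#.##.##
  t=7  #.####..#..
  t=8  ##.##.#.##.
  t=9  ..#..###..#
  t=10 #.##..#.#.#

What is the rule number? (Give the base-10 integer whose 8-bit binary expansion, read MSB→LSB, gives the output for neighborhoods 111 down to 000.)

181

  ###|#  b7=1 t=1,i=2
  ##.|.  b6=0 t=0,i=7
  #.#|#  b5=1 t=0,i=2
  #..|#  b4=1 t=0,i=4
  .##|.  b3=0 t=0,i=6
  .#.|#  b2=1 t=0,i=1
  ..#|.  b1=0 t=0,i=0
  ...|#  b0=1 t=0,i=9
  bits 10110101 = 181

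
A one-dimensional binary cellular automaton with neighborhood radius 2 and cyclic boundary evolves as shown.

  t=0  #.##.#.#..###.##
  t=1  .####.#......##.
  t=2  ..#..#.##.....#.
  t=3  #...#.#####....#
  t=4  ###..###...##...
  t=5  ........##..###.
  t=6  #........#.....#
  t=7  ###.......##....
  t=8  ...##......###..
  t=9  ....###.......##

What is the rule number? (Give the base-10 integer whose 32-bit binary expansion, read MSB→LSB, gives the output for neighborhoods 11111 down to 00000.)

  #####|.  b31=0 t=3,i=8
  ####.|.  b30=0 t=1,i=3
  ###.#|.  b29=0 t=0,i=0
  ###..|.  b28=0 t=3,i=10
  ##.##|#  b27=1 t=0,i=1
  ##.#.|#  b26=1 t=0,i=4
  ##..#|.  b25=0 t=1,i=15
  ##...|#  b24=1 t=2,i=9
  #.###|#  b23=1 t=0,i=14
  #.##.|#  b22=1 t=0,i=2
  #.#.#|.  b21=0 t=0,i=5
  #.#..|.  b20=0 t=0,i=7
  #..##|.  b19=0 t=0,i=9
  #..#.|#  b18=1 t=2,i=4
  #...#|#  b17=1 t=2,i=0
  #....|#  b16=1 t=1,i=8
  .####|#  b15=1 t=1,i=2
  .###.|.  b14=0 t=0,i=11
  .##.#|#  b13=1 t=0,i=3
  .##..|#  b12=1 t=1,i=14
  .#.##|#  b11=1 t=2,i=6
  .#.#.|#  b10=1 t=0,i=6
  .#..#|.  b9=0 t=0,i=8
  .#...|#  b8=1 t=1,i=7
  ..###|.  b7=0 t=0,i=10
  ..##.|.  b6=0 t=1,i=13
  ..#.#|.  b5=0 t=2,i=5
  ..#..|.  b4=0 t=2,i=2
  ...##|.  b3=0 t=1,i=12
  ...#.|.  b2=0 t=2,i=1
  ....#|.  b1=0 t=1,i=11
  .....|.  b0=0 t=1,i=9
  bits 00001101110001111011110100000000 = 231193856

231193856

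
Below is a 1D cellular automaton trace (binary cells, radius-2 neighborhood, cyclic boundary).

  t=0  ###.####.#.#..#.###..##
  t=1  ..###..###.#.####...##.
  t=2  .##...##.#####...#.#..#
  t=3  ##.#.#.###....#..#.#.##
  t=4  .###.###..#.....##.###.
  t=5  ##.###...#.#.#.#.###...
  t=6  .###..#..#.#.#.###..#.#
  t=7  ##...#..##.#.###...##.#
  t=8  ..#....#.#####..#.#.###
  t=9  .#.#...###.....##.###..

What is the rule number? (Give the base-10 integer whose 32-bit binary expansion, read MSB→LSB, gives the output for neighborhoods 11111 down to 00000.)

  ##### -> .   bit 31 = 0  t=0,i=0
  ####. -> .   bit 30 = 0  t=0,i=1
  ###.# -> #   bit 29 = 1  t=0,i=2
  ###.. -> .   bit 28 = 0  t=0,i=18
  ##.## -> #   bit 27 = 1  t=0,i=3
  ##.#. -> #   bit 26 = 1  t=0,i=8
  ##..# -> .   bit 25 = 0  t=0,i=19
  ##... -> #   bit 24 = 1  t=1,i=17
  #.### -> #   bit 23 = 1  t=0,i=4
  #.##. -> #   bit 22 = 1  t=2,i=1
  #.#.# -> #   bit 21 = 1  t=0,i=9
  #.#.. -> #   bit 20 = 1  t=0,i=11
  #..## -> #   bit 19 = 1  t=0,i=20
  #..#. -> #   bit 18 = 1  t=0,i=13
  #...# -> .   bit 17 = 0  t=1,i=0
  #.... -> .   bit 16 = 0  t=3,i=11
  .#### -> .   bit 15 = 0  t=0,i=5
  .###. -> .   bit 14 = 0  t=0,i=17
  .##.# -> #   bit 13 = 1  t=2,i=7
  .##.. -> .   bit 12 = 0  t=1,i=21
  .#.## -> #   bit 11 = 1  t=0,i=15
  .#.#. -> .   bit 10 = 0  t=0,i=10
  .#..# -> .   bit 9 = 0  t=0,i=12
  .#... -> #   bit 8 = 1  t=4,i=11
  ..### -> #   bit 7 = 1  t=0,i=21
  ..##. -> .   bit 6 = 0  t=1,i=20
  ..#.# -> #   bit 5 = 1  t=0,i=14
  ..#.. -> .   bit 4 = 0  t=3,i=14
  ...## -> #   bit 3 = 1  t=1,i=1
  ...#. -> .   bit 2 = 0  t=2,i=16
  ....# -> .   bit 1 = 0  t=3,i=12
  ..... -> #   bit 0 = 1  t=4,i=13
  bits 00101101111111000010100110101001 = 771500457

771500457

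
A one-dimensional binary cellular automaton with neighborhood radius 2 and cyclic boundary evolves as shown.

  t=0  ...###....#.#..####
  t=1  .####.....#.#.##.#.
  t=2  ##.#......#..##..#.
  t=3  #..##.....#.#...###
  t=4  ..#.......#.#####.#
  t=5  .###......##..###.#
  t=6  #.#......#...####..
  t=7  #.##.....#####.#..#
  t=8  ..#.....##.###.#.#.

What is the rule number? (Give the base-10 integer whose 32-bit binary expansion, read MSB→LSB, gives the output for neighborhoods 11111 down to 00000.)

3764275640

  nb #####: next=#  (t=4,i=14, bit31=1)
  nb ####.: next=#  (t=0,i=17, bit30=1)
  nb ###.#: next=#  (t=4,i=16, bit29=1)
  nb ###..: next=.  (t=0,i=5, bit28=0)
  nb ##.##: next=.  (t=7,i=1, bit27=0)
  nb ##.#.: next=.  (t=1,i=16, bit26=0)
  nb ##..#: next=.  (t=2,i=15, bit25=0)
  nb ##...: next=.  (t=0,i=0, bit24=0)
  nb #.###: next=.  (t=4,i=12, bit23=0)
  nb #.##.: next=#  (t=1,i=14, bit22=1)
  nb #.#.#: next=.  (t=1,i=12, bit21=0)
  nb #.#..: next=#  (t=0,i=12, bit20=1)
  nb #..##: next=#  (t=0,i=14, bit19=1)
  nb #..#.: next=#  (t=2,i=16, bit18=1)
  nb #...#: next=#  (t=0,i=1, bit17=1)
  nb #....: next=.  (t=0,i=7, bit16=0)
  nb .####: next=.  (t=0,i=16, bit15=0)
  nb .###.: next=#  (t=0,i=4, bit14=1)
  nb .##.#: next=.  (t=1,i=15, bit13=0)
  nb .##..: next=.  (t=2,i=14, bit12=0)
  nb .#.##: next=#  (t=1,i=13, bit11=1)
  nb .#.#.: next=.  (t=0,i=11, bit10=0)
  nb .#..#: next=.  (t=0,i=13, bit9=0)
  nb .#...: next=#  (t=2,i=4, bit8=1)
  nb ..###: next=#  (t=0,i=3, bit7=1)
  nb ..##.: next=.  (t=2,i=13, bit6=0)
  nb ..#.#: next=#  (t=0,i=10, bit5=1)
  nb ..#..: next=#  (t=2,i=10, bit4=1)
  nb ...##: next=#  (t=0,i=2, bit3=1)
  nb ...#.: next=.  (t=0,i=9, bit2=0)
  nb ....#: next=.  (t=0,i=8, bit1=0)
  nb .....: next=.  (t=1,i=7, bit0=0)
  bits 11100000010111100100100110111000 = 3764275640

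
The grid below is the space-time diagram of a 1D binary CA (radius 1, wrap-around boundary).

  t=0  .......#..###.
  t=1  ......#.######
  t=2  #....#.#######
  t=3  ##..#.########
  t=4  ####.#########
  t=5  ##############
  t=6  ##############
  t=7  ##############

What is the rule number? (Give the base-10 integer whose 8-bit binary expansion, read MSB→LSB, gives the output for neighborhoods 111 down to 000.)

  [7] ### => #  t=0,i=11
  [6] ##. => #  t=0,i=12
  [5] #.# => #  t=1,i=7
  [4] #.. => #  t=0,i=8
  [3] .## => #  t=0,i=10
  [2] .#. => .  t=0,i=7
  [1] ..# => #  t=0,i=6
  [0] ... => .  t=0,i=0
  bits 11111010 = 250

250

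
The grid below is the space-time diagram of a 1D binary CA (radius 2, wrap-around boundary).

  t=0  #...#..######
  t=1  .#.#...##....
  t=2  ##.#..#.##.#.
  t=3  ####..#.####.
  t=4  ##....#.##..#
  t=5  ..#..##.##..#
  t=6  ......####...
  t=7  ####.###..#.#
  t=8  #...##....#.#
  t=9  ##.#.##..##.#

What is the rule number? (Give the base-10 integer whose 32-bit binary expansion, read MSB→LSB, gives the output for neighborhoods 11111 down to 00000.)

  #####|.  b31=0 t=0,i=9
  ####.|.  b30=0 t=0,i=12
  ###.#|.  b29=0 t=3,i=11
  ###..|.  b28=0 t=0,i=0
  ##.##|#  b27=1 t=3,i=12
  ##.#.|#  b26=1 t=2,i=2
  ##..#|.  b25=0 t=3,i=4
  ##...|#  b24=1 t=0,i=1
  #.###|#  b23=1 t=3,i=0
  #.##.|#  b22=1 t=2,i=0
  #.#.#|#  b21=1 t=2,i=11
  #.#..|#  b20=1 t=1,i=3
  #..##|.  b19=0 t=0,i=6
  #..#.|.  b18=0 t=2,i=5
  #...#|.  b17=0 t=0,i=2
  #....|.  b16=0 t=1,i=10
  .####|#  b15=1 t=0,i=8
  .###.|.  b14=0 t=4,i=0
  .##.#|#  b13=1 t=2,i=1
  .##..|#  b12=1 t=1,i=8
  .#.##|.  b11=0 t=2,i=7
  .#.#.|.  b10=0 t=1,i=2
  .#..#|.  b9=0 t=0,i=5
  .#...|.  b8=0 t=1,i=4
  ..###|#  b7=1 t=0,i=7
  ..##.|.  b6=0 t=1,i=7
  ..#.#|#  b5=1 t=1,i=1
  ..#..|.  b4=0 t=0,i=4
  ...##|#  b3=1 t=1,i=6
  ...#.|#  b2=1 t=0,i=3
  ....#|.  b1=0 t=1,i=12
  .....|#  b0=1 t=1,i=11
  bits 00001101111100001011000010101101 = 233877677

233877677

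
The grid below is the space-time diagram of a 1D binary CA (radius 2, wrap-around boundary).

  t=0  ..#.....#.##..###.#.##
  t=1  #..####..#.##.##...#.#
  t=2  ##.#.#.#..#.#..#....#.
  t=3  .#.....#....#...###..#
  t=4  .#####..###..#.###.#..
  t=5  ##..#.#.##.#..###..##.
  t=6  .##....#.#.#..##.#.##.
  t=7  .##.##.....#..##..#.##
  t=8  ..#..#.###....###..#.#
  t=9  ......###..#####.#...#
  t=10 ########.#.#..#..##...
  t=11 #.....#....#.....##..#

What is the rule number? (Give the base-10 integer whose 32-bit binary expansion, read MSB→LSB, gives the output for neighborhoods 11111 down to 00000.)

1116830155

  [31] ##### => .  t=4,i=3
  [30] ####. => #  t=1,i=5
  [29] ###.# => .  t=0,i=16
  [28] ###.. => .  t=1,i=6
  [27] ##.## => .  t=1,i=13
  [26] ##.#. => .  t=0,i=17
  [25] ##..# => #  t=0,i=0
  [24] ##... => .  t=1,i=16
  [23] #.### => #  t=4,i=15
  [22] #.##. => .  t=0,i=10
  [21] #.#.# => .  t=0,i=18
  [20] #.#.. => #  t=2,i=7
  [19] #..## => .  t=0,i=13
  [18] #..#. => .  t=0,i=1
  [17] #...# => .  t=1,i=17
  [16] #.... => #  t=0,i=4
  [15] .#### => .  t=1,i=4
  [14] .###. => #  t=0,i=15
  [13] .##.# => #  t=1,i=12
  [12] .##.. => #  t=0,i=11
  [11] .#.## => #  t=0,i=9
  [10] .#.#. => .  t=2,i=4
  [9] .#..# => .  t=2,i=8
  [8] .#... => #  t=0,i=3
  [7] ..### => #  t=0,i=14
  [6] ..##. => #  t=5,i=19
  [5] ..#.# => .  t=0,i=8
  [4] ..#.. => .  t=0,i=2
  [3] ...## => #  t=3,i=15
  [2] ...#. => .  t=0,i=7
  [1] ....# => #  t=0,i=6
  [0] ..... => #  t=0,i=5
  bits 01000010100100010111100111001011 = 1116830155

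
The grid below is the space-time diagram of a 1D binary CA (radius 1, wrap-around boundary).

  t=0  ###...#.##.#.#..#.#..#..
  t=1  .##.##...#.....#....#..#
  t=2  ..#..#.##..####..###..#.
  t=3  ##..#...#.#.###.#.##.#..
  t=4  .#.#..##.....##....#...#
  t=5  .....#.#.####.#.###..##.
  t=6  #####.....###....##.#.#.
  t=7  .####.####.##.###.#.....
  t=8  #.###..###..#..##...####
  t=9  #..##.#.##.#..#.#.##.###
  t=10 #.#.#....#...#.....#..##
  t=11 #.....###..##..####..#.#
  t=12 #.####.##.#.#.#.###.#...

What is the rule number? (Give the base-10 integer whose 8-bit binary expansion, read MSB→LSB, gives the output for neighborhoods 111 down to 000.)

195

  [7] ### => #  t=0,i=1
  [6] ##. => #  t=0,i=2
  [5] #.# => .  t=0,i=7
  [4] #.. => .  t=0,i=3
  [3] .## => .  t=0,i=0
  [2] .#. => .  t=0,i=6
  [1] ..# => #  t=0,i=5
  [0] ... => #  t=0,i=4
  bits 11000011 = 195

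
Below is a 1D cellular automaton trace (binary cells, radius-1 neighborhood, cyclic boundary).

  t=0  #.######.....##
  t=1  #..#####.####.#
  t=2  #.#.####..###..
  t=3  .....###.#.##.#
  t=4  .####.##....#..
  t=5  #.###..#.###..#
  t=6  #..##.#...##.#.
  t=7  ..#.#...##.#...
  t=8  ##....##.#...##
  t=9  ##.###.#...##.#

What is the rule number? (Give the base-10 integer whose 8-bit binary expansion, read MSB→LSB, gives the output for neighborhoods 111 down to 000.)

195

  ###|#  b7=1 t=0,i=3
  ##.|#  b6=1 t=0,i=0
  #.#|.  b5=0 t=0,i=1
  #..|.  b4=0 t=0,i=8
  .##|.  b3=0 t=0,i=2
  .#.|.  b2=0 t=2,i=0
  ..#|#  b1=1 t=0,i=12
  ...|#  b0=1 t=0,i=9
  bits 11000011 = 195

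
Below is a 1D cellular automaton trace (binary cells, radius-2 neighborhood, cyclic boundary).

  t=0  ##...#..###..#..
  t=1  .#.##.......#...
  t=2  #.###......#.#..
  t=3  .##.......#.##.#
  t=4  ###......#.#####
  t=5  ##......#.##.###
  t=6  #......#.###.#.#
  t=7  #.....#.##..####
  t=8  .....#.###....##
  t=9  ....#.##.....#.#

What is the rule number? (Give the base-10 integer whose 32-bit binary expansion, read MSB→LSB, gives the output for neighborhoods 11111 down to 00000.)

3304471820

  ##### -> #   bit 31 = 1  t=4,i=0
  ####. -> #   bit 30 = 1  t=4,i=1
  ###.# -> .   bit 29 = 0  t=6,i=11
  ###.. -> .   bit 28 = 0  t=0,i=10
  ##.## -> .   bit 27 = 0  t=5,i=12
  ##.#. -> #   bit 26 = 1  t=3,i=14
  ##..# -> .   bit 25 = 0  t=0,i=11
  ##... -> .   bit 24 = 0  t=0,i=2
  #.### -> #   bit 23 = 1  t=2,i=2
  #.##. -> #   bit 22 = 1  t=1,i=3
  #.#.# -> #   bit 21 = 1  t=3,i=15
  #.#.. -> #   bit 20 = 1  t=2,i=13
  #..## -> .   bit 19 = 0  t=0,i=7
  #..#. -> #   bit 18 = 1  t=0,i=12
  #...# -> #   bit 17 = 1  t=0,i=3
  #.... -> .   bit 16 = 0  t=1,i=6
  .#### -> .   bit 15 = 0  t=4,i=12
  .###. -> .   bit 14 = 0  t=0,i=9
  .##.# -> #   bit 13 = 1  t=3,i=13
  .##.. -> #   bit 12 = 1  t=0,i=1
  .#.## -> #   bit 11 = 1  t=1,i=2
  .#.#. -> #   bit 10 = 1  t=2,i=12
  .#..# -> .   bit 9 = 0  t=0,i=6
  .#... -> #   bit 8 = 1  t=1,i=13
  ..### -> .   bit 7 = 0  t=0,i=8
  ..##. -> .   bit 6 = 0  t=0,i=0
  ..#.# -> .   bit 5 = 0  t=1,i=1
  ..#.. -> .   bit 4 = 0  t=0,i=5
  ...## -> #   bit 3 = 1  t=8,i=13
  ...#. -> #   bit 2 = 1  t=0,i=4
  ....# -> .   bit 1 = 0  t=1,i=10
  ..... -> .   bit 0 = 0  t=1,i=7
  bits 11000100111101100011110100001100 = 3304471820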